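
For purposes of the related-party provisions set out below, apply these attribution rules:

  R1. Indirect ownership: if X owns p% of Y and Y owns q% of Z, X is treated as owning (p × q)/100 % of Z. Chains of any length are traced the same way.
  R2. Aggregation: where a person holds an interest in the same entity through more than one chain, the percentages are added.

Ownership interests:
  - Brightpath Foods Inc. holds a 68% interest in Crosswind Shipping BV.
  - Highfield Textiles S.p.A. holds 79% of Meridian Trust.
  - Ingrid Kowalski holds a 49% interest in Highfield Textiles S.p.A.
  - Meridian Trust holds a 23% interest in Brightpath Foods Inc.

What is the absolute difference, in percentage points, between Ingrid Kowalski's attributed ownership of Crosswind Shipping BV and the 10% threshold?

Chain via Highfield Textiles S.p.A. → Meridian Trust → Brightpath Foods Inc. (R1): 49% × 79% × 23% × 68% = 6.054244% of Crosswind Shipping BV.
6.054244% falls short of the 10% threshold by 3.945756 percentage points.

3.945756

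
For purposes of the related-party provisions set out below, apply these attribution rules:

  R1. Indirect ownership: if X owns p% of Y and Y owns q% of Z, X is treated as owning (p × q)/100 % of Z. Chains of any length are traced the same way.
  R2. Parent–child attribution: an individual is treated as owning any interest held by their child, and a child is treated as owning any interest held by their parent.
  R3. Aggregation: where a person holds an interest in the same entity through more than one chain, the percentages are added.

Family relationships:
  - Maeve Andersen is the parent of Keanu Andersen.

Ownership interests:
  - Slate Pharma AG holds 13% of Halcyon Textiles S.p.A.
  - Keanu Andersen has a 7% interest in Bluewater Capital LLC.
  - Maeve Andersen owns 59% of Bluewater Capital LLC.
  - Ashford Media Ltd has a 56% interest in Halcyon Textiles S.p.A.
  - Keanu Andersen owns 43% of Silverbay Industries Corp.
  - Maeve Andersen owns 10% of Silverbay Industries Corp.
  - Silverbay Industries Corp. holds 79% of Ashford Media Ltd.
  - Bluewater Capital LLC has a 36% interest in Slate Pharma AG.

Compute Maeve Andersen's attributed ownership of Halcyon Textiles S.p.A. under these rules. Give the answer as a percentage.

26.536%

By parent–child attribution (R2), Maeve Andersen is treated as also owning Keanu Andersen's interest in Silverbay Industries Corp, giving 10% + 43% = 53%.
By parent–child attribution (R2), Maeve Andersen is treated as also owning Keanu Andersen's interest in Bluewater Capital LLC, giving 59% + 7% = 66%.
Chain via Silverbay Industries Corp. → Ashford Media Ltd (R1): 53% × 79% × 56% = 23.4472% of Halcyon Textiles S.p.A.
Chain via Bluewater Capital LLC → Slate Pharma AG (R1): 66% × 36% × 13% = 3.0888% of Halcyon Textiles S.p.A.
Aggregating (R3): 23.4472% + 3.0888% = 26.536%.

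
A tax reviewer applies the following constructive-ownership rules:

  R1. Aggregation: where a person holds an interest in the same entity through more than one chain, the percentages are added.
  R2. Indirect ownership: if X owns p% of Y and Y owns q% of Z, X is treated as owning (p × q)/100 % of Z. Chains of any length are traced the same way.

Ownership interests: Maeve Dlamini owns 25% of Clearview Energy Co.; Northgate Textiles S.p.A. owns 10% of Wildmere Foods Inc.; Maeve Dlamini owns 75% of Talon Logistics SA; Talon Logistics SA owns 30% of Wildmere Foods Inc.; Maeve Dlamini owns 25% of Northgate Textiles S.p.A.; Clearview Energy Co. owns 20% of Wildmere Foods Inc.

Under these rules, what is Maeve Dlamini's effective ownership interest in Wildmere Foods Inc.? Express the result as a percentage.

30%

Chain via Clearview Energy Co. (R2): 25% × 20% = 5% of Wildmere Foods Inc.
Chain via Northgate Textiles S.p.A. (R2): 25% × 10% = 2.5% of Wildmere Foods Inc.
Chain via Talon Logistics SA (R2): 75% × 30% = 22.5% of Wildmere Foods Inc.
Aggregating (R1): 5% + 2.5% + 22.5% = 30%.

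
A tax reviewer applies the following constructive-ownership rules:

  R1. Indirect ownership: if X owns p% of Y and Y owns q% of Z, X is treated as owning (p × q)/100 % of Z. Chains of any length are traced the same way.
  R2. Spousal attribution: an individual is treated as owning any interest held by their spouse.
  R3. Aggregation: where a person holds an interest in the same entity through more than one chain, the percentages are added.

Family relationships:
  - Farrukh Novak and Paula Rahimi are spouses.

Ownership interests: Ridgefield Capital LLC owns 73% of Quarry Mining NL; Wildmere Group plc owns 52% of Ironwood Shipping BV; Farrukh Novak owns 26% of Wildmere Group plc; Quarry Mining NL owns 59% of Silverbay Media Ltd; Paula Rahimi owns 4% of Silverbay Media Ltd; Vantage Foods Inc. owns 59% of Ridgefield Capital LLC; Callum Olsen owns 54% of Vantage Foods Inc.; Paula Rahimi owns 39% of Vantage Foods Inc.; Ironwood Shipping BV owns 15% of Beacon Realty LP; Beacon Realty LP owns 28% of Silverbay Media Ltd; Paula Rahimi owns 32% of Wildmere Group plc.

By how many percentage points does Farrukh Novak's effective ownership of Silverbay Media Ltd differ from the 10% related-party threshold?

By spousal attribution (R2), Farrukh Novak is treated as also owning Paula Rahimi's interest in Wildmere Group plc, giving 26% + 32% = 58%.
By spousal attribution (R2), Farrukh Novak is treated as owning Paula Rahimi's 39% interest in Vantage Foods Inc.
By spousal attribution (R2), Farrukh Novak is treated as owning Paula Rahimi's 4% interest in Silverbay Media Ltd.
Chain via Wildmere Group plc → Ironwood Shipping BV → Beacon Realty LP (R1): 58% × 52% × 15% × 28% = 1.26672% of Silverbay Media Ltd.
Chain via Vantage Foods Inc. → Ridgefield Capital LLC → Quarry Mining NL (R1): 39% × 59% × 73% × 59% = 9.910407% of Silverbay Media Ltd.
Direct interest in Silverbay Media Ltd: 4%.
Aggregating (R3): 1.26672% + 9.910407% + 4% = 15.177127%.
15.177127% exceeds the 10% threshold by 5.177127 percentage points.

5.177127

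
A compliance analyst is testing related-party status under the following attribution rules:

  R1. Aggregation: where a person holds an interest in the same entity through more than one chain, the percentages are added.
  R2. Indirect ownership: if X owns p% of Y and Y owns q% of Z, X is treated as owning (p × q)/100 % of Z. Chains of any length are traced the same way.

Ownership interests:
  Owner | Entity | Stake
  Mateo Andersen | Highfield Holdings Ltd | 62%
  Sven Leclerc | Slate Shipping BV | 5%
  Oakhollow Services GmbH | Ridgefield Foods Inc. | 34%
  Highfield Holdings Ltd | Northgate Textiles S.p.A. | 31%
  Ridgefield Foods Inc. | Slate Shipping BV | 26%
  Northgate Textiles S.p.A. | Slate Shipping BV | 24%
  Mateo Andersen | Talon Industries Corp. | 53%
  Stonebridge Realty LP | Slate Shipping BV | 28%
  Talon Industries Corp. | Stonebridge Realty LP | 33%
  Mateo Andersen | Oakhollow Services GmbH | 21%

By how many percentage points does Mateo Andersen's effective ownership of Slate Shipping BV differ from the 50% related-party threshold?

Chain via Talon Industries Corp. → Stonebridge Realty LP (R2): 53% × 33% × 28% = 4.8972% of Slate Shipping BV.
Chain via Oakhollow Services GmbH → Ridgefield Foods Inc. (R2): 21% × 34% × 26% = 1.8564% of Slate Shipping BV.
Chain via Highfield Holdings Ltd → Northgate Textiles S.p.A. (R2): 62% × 31% × 24% = 4.6128% of Slate Shipping BV.
Aggregating (R1): 4.8972% + 1.8564% + 4.6128% = 11.3664%.
11.3664% falls short of the 50% threshold by 38.6336 percentage points.

38.6336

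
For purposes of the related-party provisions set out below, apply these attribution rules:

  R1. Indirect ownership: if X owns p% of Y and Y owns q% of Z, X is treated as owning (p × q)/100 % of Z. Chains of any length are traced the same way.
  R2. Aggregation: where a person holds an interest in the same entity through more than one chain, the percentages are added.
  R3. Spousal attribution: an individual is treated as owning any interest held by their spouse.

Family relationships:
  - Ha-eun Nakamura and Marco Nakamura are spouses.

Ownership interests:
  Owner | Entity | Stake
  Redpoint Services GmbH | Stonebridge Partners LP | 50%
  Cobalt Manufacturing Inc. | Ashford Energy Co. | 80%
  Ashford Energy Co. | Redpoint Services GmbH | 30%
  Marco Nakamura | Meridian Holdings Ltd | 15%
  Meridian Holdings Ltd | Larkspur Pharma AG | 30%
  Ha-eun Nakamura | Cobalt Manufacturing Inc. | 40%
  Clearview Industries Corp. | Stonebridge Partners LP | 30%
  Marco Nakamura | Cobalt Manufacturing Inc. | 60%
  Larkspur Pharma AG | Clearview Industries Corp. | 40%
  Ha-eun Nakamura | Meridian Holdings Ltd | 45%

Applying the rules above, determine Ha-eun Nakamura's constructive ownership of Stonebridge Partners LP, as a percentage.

14.16%

By spousal attribution (R3), Ha-eun Nakamura is treated as also owning Marco Nakamura's interest in Cobalt Manufacturing Inc, giving 40% + 60% = 100%.
By spousal attribution (R3), Ha-eun Nakamura is treated as also owning Marco Nakamura's interest in Meridian Holdings Ltd, giving 45% + 15% = 60%.
Chain via Cobalt Manufacturing Inc. → Ashford Energy Co. → Redpoint Services GmbH (R1): 100% × 80% × 30% × 50% = 12% of Stonebridge Partners LP.
Chain via Meridian Holdings Ltd → Larkspur Pharma AG → Clearview Industries Corp. (R1): 60% × 30% × 40% × 30% = 2.16% of Stonebridge Partners LP.
Aggregating (R2): 12% + 2.16% = 14.16%.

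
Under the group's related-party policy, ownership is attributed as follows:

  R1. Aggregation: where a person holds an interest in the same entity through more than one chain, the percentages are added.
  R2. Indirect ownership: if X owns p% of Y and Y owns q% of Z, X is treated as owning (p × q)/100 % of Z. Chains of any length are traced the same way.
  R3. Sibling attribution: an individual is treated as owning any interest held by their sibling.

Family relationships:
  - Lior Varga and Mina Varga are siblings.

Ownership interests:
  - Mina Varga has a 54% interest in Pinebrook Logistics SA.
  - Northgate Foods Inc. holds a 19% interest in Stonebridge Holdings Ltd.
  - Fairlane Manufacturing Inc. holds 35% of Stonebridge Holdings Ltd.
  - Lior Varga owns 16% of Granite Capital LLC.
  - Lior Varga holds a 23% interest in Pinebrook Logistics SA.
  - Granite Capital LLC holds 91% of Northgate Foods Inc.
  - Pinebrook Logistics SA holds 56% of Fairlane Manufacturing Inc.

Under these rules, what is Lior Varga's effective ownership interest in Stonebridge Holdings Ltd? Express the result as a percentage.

17.8584%

By sibling attribution (R3), Lior Varga is treated as also owning Mina Varga's interest in Pinebrook Logistics SA, giving 23% + 54% = 77%.
Chain via Pinebrook Logistics SA → Fairlane Manufacturing Inc. (R2): 77% × 56% × 35% = 15.092% of Stonebridge Holdings Ltd.
Chain via Granite Capital LLC → Northgate Foods Inc. (R2): 16% × 91% × 19% = 2.7664% of Stonebridge Holdings Ltd.
Aggregating (R1): 15.092% + 2.7664% = 17.8584%.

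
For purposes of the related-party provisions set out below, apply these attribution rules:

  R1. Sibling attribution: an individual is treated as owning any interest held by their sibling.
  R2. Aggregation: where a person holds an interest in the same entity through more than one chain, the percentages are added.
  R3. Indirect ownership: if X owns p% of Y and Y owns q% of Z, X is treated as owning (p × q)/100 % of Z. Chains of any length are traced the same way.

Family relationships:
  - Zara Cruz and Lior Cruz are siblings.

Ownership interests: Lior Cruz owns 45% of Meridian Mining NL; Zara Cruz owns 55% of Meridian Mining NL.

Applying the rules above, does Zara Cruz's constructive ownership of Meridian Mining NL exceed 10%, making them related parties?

Yes

By sibling attribution (R1), Zara Cruz is treated as also owning Lior Cruz's interest in Meridian Mining NL, giving 55% + 45% = 100%.
Direct interest in Meridian Mining NL: 100%.
100% exceeds the 10% threshold, so Zara is a related party to Meridian Mining NL.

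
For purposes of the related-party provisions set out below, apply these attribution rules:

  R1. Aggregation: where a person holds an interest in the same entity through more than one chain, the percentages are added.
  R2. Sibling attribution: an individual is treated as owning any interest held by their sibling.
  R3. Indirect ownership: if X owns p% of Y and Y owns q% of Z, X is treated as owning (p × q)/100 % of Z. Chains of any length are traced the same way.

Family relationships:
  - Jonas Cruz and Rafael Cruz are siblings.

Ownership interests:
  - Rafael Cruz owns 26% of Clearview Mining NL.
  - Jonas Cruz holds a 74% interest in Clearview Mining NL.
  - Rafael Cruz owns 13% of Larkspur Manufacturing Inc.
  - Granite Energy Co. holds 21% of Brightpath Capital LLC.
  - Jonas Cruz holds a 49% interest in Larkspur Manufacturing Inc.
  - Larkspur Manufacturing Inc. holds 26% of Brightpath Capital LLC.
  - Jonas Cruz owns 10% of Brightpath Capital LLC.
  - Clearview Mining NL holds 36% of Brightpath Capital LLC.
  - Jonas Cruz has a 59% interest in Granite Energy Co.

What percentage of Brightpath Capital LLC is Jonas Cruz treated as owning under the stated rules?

By sibling attribution (R2), Jonas Cruz is treated as also owning Rafael Cruz's interest in Larkspur Manufacturing Inc, giving 49% + 13% = 62%.
By sibling attribution (R2), Jonas Cruz is treated as also owning Rafael Cruz's interest in Clearview Mining NL, giving 74% + 26% = 100%.
Chain via Larkspur Manufacturing Inc. (R3): 62% × 26% = 16.12% of Brightpath Capital LLC.
Chain via Clearview Mining NL (R3): 100% × 36% = 36% of Brightpath Capital LLC.
Chain via Granite Energy Co. (R3): 59% × 21% = 12.39% of Brightpath Capital LLC.
Direct interest in Brightpath Capital LLC: 10%.
Aggregating (R1): 16.12% + 36% + 12.39% + 10% = 74.51%.

74.51%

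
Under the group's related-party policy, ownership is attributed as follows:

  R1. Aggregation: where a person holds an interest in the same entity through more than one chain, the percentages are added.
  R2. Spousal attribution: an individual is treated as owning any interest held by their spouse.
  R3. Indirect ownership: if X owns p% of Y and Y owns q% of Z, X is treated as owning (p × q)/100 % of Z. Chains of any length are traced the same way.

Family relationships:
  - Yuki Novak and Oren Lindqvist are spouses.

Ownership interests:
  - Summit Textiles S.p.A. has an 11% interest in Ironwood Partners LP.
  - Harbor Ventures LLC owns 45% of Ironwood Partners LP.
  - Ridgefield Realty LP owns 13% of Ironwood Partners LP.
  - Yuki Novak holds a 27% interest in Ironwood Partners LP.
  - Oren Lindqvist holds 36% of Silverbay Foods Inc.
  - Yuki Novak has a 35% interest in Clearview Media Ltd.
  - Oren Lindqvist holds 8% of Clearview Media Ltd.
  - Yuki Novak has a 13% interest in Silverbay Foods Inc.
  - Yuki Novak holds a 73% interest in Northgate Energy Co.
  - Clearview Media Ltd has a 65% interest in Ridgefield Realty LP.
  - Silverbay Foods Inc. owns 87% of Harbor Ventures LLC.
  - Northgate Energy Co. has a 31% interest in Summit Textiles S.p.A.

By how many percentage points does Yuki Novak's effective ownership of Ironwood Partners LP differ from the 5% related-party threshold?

By spousal attribution (R2), Yuki Novak is treated as also owning Oren Lindqvist's interest in Silverbay Foods Inc, giving 13% + 36% = 49%.
By spousal attribution (R2), Yuki Novak is treated as also owning Oren Lindqvist's interest in Clearview Media Ltd, giving 35% + 8% = 43%.
Chain via Silverbay Foods Inc. → Harbor Ventures LLC (R3): 49% × 87% × 45% = 19.1835% of Ironwood Partners LP.
Chain via Clearview Media Ltd → Ridgefield Realty LP (R3): 43% × 65% × 13% = 3.6335% of Ironwood Partners LP.
Chain via Northgate Energy Co. → Summit Textiles S.p.A. (R3): 73% × 31% × 11% = 2.4893% of Ironwood Partners LP.
Direct interest in Ironwood Partners LP: 27%.
Aggregating (R1): 19.1835% + 3.6335% + 2.4893% + 27% = 52.3063%.
52.3063% exceeds the 5% threshold by 47.3063 percentage points.

47.3063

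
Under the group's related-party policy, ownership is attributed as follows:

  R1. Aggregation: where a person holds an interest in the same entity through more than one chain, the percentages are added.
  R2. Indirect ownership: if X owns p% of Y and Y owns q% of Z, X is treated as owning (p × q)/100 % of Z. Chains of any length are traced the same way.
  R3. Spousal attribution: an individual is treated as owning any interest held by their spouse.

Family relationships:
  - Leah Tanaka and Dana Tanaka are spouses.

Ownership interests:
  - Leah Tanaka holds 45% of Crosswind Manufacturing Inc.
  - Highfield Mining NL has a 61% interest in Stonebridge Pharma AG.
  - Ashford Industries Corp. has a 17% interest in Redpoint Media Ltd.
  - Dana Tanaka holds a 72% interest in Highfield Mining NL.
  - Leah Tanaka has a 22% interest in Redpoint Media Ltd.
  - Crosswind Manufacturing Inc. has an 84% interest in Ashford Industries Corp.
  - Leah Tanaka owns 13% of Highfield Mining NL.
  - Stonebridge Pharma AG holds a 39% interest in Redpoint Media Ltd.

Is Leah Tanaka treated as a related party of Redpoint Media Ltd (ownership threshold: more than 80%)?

No

By spousal attribution (R3), Leah Tanaka is treated as also owning Dana Tanaka's interest in Highfield Mining NL, giving 13% + 72% = 85%.
Chain via Crosswind Manufacturing Inc. → Ashford Industries Corp. (R2): 45% × 84% × 17% = 6.426% of Redpoint Media Ltd.
Chain via Highfield Mining NL → Stonebridge Pharma AG (R2): 85% × 61% × 39% = 20.2215% of Redpoint Media Ltd.
Direct interest in Redpoint Media Ltd: 22%.
Aggregating (R1): 6.426% + 20.2215% + 22% = 48.6475%.
48.6475% does not exceed the 80% threshold, so Leah is not a related party to Redpoint Media Ltd.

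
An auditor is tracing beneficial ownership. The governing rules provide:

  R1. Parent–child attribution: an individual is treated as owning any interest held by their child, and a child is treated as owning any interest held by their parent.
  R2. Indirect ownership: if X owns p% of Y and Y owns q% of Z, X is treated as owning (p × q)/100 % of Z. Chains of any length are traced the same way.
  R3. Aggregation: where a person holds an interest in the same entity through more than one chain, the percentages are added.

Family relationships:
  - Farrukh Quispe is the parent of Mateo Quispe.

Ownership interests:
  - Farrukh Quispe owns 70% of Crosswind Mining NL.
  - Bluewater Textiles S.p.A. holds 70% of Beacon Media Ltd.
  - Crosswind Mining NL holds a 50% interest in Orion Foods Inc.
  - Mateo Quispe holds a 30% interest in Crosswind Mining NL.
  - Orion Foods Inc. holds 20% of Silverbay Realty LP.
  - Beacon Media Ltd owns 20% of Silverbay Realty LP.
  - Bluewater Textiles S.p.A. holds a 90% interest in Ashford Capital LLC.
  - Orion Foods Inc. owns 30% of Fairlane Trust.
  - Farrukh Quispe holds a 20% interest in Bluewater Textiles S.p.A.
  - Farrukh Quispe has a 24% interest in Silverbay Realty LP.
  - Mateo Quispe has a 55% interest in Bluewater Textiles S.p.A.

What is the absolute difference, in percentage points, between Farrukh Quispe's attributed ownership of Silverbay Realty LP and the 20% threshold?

By parent–child attribution (R1), Farrukh Quispe is treated as also owning Mateo Quispe's interest in Crosswind Mining NL, giving 70% + 30% = 100%.
By parent–child attribution (R1), Farrukh Quispe is treated as also owning Mateo Quispe's interest in Bluewater Textiles S.p.A, giving 20% + 55% = 75%.
Chain via Crosswind Mining NL → Orion Foods Inc. (R2): 100% × 50% × 20% = 10% of Silverbay Realty LP.
Chain via Bluewater Textiles S.p.A. → Beacon Media Ltd (R2): 75% × 70% × 20% = 10.5% of Silverbay Realty LP.
Direct interest in Silverbay Realty LP: 24%.
Aggregating (R3): 10% + 10.5% + 24% = 44.5%.
44.5% exceeds the 20% threshold by 24.5 percentage points.

24.5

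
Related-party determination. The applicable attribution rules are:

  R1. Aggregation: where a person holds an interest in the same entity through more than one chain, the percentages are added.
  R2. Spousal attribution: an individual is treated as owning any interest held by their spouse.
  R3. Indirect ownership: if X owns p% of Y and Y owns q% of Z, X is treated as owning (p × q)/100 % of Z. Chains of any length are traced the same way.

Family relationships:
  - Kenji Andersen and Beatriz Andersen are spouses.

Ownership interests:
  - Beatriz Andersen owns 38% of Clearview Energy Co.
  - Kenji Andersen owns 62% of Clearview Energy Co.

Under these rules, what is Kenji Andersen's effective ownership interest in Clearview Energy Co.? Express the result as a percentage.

100%

By spousal attribution (R2), Kenji Andersen is treated as also owning Beatriz Andersen's interest in Clearview Energy Co, giving 62% + 38% = 100%.
Direct interest in Clearview Energy Co: 100%.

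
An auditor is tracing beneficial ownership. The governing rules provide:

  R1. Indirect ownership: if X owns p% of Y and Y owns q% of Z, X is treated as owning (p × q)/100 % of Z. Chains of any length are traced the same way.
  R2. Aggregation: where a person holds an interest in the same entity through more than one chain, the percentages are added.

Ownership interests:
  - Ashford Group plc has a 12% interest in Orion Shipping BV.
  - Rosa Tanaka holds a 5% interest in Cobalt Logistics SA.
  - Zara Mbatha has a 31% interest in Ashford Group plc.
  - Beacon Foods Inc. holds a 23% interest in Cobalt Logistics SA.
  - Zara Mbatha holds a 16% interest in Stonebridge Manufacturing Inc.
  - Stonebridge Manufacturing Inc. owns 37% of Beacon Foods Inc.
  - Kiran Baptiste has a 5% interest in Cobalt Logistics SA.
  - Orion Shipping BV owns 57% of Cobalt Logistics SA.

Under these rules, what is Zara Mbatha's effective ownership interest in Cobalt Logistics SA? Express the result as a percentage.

3.482%

Chain via Stonebridge Manufacturing Inc. → Beacon Foods Inc. (R1): 16% × 37% × 23% = 1.3616% of Cobalt Logistics SA.
Chain via Ashford Group plc → Orion Shipping BV (R1): 31% × 12% × 57% = 2.1204% of Cobalt Logistics SA.
Aggregating (R2): 1.3616% + 2.1204% = 3.482%.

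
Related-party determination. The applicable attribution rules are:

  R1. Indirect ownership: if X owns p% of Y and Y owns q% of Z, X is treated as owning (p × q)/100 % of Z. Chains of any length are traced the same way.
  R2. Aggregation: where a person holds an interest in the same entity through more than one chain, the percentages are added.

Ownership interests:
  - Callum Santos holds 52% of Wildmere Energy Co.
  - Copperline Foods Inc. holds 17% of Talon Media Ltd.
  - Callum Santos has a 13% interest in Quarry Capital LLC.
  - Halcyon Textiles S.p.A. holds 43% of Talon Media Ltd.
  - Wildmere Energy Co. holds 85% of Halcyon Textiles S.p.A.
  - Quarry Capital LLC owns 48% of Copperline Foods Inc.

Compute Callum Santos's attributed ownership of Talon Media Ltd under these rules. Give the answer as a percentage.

20.0668%

Chain via Wildmere Energy Co. → Halcyon Textiles S.p.A. (R1): 52% × 85% × 43% = 19.006% of Talon Media Ltd.
Chain via Quarry Capital LLC → Copperline Foods Inc. (R1): 13% × 48% × 17% = 1.0608% of Talon Media Ltd.
Aggregating (R2): 19.006% + 1.0608% = 20.0668%.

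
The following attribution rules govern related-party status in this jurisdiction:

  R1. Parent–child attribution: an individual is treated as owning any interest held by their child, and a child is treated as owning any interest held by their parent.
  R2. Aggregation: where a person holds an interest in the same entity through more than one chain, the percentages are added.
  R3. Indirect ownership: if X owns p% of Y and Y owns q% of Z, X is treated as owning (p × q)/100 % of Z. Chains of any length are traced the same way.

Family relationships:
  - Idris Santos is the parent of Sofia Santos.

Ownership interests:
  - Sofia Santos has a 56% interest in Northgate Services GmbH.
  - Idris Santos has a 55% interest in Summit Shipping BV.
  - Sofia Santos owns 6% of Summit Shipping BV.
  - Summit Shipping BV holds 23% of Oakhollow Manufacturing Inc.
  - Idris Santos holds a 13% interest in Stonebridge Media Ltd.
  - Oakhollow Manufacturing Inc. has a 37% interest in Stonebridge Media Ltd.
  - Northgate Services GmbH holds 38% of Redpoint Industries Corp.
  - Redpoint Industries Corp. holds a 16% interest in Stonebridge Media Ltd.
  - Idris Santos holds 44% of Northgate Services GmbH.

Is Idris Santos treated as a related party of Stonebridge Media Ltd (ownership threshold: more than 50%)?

No

By parent–child attribution (R1), Idris Santos is treated as also owning Sofia Santos's interest in Northgate Services GmbH, giving 44% + 56% = 100%.
By parent–child attribution (R1), Idris Santos is treated as also owning Sofia Santos's interest in Summit Shipping BV, giving 55% + 6% = 61%.
Chain via Northgate Services GmbH → Redpoint Industries Corp. (R3): 100% × 38% × 16% = 6.08% of Stonebridge Media Ltd.
Chain via Summit Shipping BV → Oakhollow Manufacturing Inc. (R3): 61% × 23% × 37% = 5.1911% of Stonebridge Media Ltd.
Direct interest in Stonebridge Media Ltd: 13%.
Aggregating (R2): 6.08% + 5.1911% + 13% = 24.2711%.
24.2711% does not exceed the 50% threshold, so Idris is not a related party to Stonebridge Media Ltd.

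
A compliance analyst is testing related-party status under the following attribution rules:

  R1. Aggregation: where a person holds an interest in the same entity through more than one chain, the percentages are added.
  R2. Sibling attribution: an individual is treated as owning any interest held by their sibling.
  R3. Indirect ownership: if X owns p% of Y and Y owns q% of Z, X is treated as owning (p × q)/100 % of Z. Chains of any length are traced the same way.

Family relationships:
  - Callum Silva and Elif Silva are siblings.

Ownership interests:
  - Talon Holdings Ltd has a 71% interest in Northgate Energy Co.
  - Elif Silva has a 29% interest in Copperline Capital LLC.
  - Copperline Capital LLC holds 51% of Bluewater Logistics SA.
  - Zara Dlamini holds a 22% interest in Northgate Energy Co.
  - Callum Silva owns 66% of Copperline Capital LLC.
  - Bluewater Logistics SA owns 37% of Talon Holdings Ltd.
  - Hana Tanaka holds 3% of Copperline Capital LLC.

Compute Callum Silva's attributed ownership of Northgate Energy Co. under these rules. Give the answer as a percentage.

12.727815%

By sibling attribution (R2), Callum Silva is treated as also owning Elif Silva's interest in Copperline Capital LLC, giving 66% + 29% = 95%.
Chain via Copperline Capital LLC → Bluewater Logistics SA → Talon Holdings Ltd (R3): 95% × 51% × 37% × 71% = 12.727815% of Northgate Energy Co.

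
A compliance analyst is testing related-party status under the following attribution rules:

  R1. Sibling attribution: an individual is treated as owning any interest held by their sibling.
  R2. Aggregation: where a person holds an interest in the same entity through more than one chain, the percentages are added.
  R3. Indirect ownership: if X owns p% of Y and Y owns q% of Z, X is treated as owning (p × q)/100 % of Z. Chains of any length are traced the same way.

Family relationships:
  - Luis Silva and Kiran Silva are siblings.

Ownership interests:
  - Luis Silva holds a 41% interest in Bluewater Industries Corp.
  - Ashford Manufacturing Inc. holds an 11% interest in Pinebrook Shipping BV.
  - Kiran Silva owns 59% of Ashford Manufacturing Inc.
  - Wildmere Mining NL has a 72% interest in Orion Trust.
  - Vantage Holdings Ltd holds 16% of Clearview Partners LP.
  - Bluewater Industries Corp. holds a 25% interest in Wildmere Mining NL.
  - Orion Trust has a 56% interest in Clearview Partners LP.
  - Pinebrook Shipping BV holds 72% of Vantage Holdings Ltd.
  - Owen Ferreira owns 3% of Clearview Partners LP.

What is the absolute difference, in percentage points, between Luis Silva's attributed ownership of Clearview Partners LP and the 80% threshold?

By sibling attribution (R1), Luis Silva is treated as owning Kiran Silva's 59% interest in Ashford Manufacturing Inc.
Chain via Bluewater Industries Corp. → Wildmere Mining NL → Orion Trust (R3): 41% × 25% × 72% × 56% = 4.1328% of Clearview Partners LP.
Chain via Ashford Manufacturing Inc. → Pinebrook Shipping BV → Vantage Holdings Ltd (R3): 59% × 11% × 72% × 16% = 0.747648% of Clearview Partners LP.
Aggregating (R2): 4.1328% + 0.747648% = 4.880448%.
4.880448% falls short of the 80% threshold by 75.119552 percentage points.

75.119552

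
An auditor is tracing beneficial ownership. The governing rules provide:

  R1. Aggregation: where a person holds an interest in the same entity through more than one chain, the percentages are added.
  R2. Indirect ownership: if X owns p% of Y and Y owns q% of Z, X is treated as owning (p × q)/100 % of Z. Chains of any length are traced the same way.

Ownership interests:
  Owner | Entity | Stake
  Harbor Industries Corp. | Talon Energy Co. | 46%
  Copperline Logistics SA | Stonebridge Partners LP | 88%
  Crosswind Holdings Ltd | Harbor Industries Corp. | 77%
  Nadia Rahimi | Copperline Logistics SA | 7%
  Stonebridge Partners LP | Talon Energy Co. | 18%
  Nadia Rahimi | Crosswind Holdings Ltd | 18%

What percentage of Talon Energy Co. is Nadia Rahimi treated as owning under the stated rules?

Chain via Crosswind Holdings Ltd → Harbor Industries Corp. (R2): 18% × 77% × 46% = 6.3756% of Talon Energy Co.
Chain via Copperline Logistics SA → Stonebridge Partners LP (R2): 7% × 88% × 18% = 1.1088% of Talon Energy Co.
Aggregating (R1): 6.3756% + 1.1088% = 7.4844%.

7.4844%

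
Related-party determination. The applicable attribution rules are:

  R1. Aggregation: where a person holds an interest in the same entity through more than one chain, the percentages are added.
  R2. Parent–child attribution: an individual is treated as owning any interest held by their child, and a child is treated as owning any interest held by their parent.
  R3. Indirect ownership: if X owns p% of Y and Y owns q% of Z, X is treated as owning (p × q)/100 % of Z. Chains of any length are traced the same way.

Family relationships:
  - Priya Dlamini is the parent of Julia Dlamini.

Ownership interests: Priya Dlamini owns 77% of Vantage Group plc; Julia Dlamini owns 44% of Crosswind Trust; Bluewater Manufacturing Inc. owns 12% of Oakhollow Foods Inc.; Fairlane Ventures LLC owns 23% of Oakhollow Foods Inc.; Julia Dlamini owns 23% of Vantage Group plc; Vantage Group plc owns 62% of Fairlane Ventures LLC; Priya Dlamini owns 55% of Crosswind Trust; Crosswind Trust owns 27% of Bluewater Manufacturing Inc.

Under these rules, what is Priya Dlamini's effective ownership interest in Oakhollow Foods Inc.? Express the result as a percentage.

17.4676%

By parent–child attribution (R2), Priya Dlamini is treated as also owning Julia Dlamini's interest in Vantage Group plc, giving 77% + 23% = 100%.
By parent–child attribution (R2), Priya Dlamini is treated as also owning Julia Dlamini's interest in Crosswind Trust, giving 55% + 44% = 99%.
Chain via Vantage Group plc → Fairlane Ventures LLC (R3): 100% × 62% × 23% = 14.26% of Oakhollow Foods Inc.
Chain via Crosswind Trust → Bluewater Manufacturing Inc. (R3): 99% × 27% × 12% = 3.2076% of Oakhollow Foods Inc.
Aggregating (R1): 14.26% + 3.2076% = 17.4676%.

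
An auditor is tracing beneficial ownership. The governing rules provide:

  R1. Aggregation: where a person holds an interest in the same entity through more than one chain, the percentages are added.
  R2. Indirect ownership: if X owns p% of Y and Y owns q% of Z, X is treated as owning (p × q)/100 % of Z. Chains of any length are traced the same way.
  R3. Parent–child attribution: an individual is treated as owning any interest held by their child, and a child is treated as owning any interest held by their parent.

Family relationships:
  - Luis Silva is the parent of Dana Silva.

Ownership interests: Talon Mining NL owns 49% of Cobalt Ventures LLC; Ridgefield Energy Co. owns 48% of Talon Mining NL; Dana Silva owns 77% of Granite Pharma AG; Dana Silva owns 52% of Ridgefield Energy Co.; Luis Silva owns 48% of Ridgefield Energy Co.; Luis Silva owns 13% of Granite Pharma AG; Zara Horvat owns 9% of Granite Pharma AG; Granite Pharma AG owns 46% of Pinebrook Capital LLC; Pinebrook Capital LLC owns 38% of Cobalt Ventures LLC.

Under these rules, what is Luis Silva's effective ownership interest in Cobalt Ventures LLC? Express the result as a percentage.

By parent–child attribution (R3), Luis Silva is treated as also owning Dana Silva's interest in Ridgefield Energy Co, giving 48% + 52% = 100%.
By parent–child attribution (R3), Luis Silva is treated as also owning Dana Silva's interest in Granite Pharma AG, giving 13% + 77% = 90%.
Chain via Ridgefield Energy Co. → Talon Mining NL (R2): 100% × 48% × 49% = 23.52% of Cobalt Ventures LLC.
Chain via Granite Pharma AG → Pinebrook Capital LLC (R2): 90% × 46% × 38% = 15.732% of Cobalt Ventures LLC.
Aggregating (R1): 23.52% + 15.732% = 39.252%.

39.252%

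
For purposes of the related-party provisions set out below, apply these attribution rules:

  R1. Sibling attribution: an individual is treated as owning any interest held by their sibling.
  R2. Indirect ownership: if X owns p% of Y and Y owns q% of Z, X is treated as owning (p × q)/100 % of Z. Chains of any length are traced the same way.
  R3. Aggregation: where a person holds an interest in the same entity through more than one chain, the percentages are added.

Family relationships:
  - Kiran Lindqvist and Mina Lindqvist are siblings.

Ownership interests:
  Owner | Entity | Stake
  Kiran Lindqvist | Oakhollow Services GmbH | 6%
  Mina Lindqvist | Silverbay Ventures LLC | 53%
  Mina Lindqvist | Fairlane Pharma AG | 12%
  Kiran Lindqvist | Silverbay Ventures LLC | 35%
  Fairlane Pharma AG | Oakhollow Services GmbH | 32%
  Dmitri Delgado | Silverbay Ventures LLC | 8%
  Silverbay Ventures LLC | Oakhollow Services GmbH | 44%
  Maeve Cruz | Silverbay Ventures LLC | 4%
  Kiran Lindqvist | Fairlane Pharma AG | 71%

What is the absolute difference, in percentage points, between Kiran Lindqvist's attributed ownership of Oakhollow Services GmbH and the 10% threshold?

61.28

By sibling attribution (R1), Kiran Lindqvist is treated as also owning Mina Lindqvist's interest in Silverbay Ventures LLC, giving 35% + 53% = 88%.
By sibling attribution (R1), Kiran Lindqvist is treated as also owning Mina Lindqvist's interest in Fairlane Pharma AG, giving 71% + 12% = 83%.
Chain via Silverbay Ventures LLC (R2): 88% × 44% = 38.72% of Oakhollow Services GmbH.
Chain via Fairlane Pharma AG (R2): 83% × 32% = 26.56% of Oakhollow Services GmbH.
Direct interest in Oakhollow Services GmbH: 6%.
Aggregating (R3): 38.72% + 26.56% + 6% = 71.28%.
71.28% exceeds the 10% threshold by 61.28 percentage points.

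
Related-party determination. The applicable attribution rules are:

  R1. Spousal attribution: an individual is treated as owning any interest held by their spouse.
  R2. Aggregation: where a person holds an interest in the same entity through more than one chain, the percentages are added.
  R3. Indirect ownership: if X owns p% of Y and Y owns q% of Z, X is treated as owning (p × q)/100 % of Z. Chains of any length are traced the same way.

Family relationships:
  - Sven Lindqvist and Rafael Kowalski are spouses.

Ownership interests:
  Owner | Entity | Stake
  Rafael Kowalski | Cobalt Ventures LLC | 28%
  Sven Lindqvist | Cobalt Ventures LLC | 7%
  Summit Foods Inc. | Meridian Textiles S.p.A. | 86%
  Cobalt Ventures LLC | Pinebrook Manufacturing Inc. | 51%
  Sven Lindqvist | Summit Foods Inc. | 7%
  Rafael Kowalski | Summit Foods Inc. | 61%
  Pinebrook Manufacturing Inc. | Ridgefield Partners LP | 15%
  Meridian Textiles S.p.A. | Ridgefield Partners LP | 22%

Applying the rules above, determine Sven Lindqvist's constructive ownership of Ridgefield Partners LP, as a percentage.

By spousal attribution (R1), Sven Lindqvist is treated as also owning Rafael Kowalski's interest in Summit Foods Inc, giving 7% + 61% = 68%.
By spousal attribution (R1), Sven Lindqvist is treated as also owning Rafael Kowalski's interest in Cobalt Ventures LLC, giving 7% + 28% = 35%.
Chain via Summit Foods Inc. → Meridian Textiles S.p.A. (R3): 68% × 86% × 22% = 12.8656% of Ridgefield Partners LP.
Chain via Cobalt Ventures LLC → Pinebrook Manufacturing Inc. (R3): 35% × 51% × 15% = 2.6775% of Ridgefield Partners LP.
Aggregating (R2): 12.8656% + 2.6775% = 15.5431%.

15.5431%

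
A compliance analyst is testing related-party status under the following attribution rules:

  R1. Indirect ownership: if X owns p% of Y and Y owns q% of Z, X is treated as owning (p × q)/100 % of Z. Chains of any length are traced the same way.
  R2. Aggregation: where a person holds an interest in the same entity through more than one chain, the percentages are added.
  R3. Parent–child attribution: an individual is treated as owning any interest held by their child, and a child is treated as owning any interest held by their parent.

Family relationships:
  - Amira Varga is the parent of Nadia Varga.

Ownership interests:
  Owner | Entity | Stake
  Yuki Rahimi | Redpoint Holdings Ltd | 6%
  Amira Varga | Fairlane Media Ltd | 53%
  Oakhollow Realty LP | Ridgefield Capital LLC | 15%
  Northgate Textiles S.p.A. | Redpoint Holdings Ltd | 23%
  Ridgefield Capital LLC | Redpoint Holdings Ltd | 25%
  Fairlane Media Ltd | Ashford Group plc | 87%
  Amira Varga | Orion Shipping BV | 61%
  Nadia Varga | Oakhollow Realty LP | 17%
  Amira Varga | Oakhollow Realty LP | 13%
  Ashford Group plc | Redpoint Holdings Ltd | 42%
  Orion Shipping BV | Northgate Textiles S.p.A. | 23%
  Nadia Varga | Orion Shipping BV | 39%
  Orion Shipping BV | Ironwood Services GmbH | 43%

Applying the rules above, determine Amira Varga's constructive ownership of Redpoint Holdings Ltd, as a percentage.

By parent–child attribution (R3), Amira Varga is treated as also owning Nadia Varga's interest in Orion Shipping BV, giving 61% + 39% = 100%.
By parent–child attribution (R3), Amira Varga is treated as also owning Nadia Varga's interest in Oakhollow Realty LP, giving 13% + 17% = 30%.
Chain via Orion Shipping BV → Northgate Textiles S.p.A. (R1): 100% × 23% × 23% = 5.29% of Redpoint Holdings Ltd.
Chain via Fairlane Media Ltd → Ashford Group plc (R1): 53% × 87% × 42% = 19.3662% of Redpoint Holdings Ltd.
Chain via Oakhollow Realty LP → Ridgefield Capital LLC (R1): 30% × 15% × 25% = 1.125% of Redpoint Holdings Ltd.
Aggregating (R2): 5.29% + 19.3662% + 1.125% = 25.7812%.

25.7812%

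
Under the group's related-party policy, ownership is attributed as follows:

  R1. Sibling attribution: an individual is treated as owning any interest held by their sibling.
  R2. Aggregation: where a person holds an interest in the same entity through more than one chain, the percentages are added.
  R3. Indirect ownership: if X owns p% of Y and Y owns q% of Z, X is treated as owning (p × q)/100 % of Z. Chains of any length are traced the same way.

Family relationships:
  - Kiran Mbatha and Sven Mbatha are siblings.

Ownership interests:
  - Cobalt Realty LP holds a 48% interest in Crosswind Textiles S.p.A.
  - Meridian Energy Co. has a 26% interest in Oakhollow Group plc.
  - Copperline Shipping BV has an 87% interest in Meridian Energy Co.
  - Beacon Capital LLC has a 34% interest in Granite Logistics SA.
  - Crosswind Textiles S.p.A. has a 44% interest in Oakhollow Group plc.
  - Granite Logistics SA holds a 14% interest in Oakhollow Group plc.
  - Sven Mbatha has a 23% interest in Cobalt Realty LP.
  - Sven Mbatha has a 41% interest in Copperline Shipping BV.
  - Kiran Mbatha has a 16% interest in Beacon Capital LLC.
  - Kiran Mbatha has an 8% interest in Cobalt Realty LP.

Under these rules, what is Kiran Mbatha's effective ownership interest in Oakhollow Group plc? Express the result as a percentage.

16.583%

By sibling attribution (R1), Kiran Mbatha is treated as also owning Sven Mbatha's interest in Cobalt Realty LP, giving 8% + 23% = 31%.
By sibling attribution (R1), Kiran Mbatha is treated as owning Sven Mbatha's 41% interest in Copperline Shipping BV.
Chain via Beacon Capital LLC → Granite Logistics SA (R3): 16% × 34% × 14% = 0.7616% of Oakhollow Group plc.
Chain via Cobalt Realty LP → Crosswind Textiles S.p.A. (R3): 31% × 48% × 44% = 6.5472% of Oakhollow Group plc.
Chain via Copperline Shipping BV → Meridian Energy Co. (R3): 41% × 87% × 26% = 9.2742% of Oakhollow Group plc.
Aggregating (R2): 0.7616% + 6.5472% + 9.2742% = 16.583%.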